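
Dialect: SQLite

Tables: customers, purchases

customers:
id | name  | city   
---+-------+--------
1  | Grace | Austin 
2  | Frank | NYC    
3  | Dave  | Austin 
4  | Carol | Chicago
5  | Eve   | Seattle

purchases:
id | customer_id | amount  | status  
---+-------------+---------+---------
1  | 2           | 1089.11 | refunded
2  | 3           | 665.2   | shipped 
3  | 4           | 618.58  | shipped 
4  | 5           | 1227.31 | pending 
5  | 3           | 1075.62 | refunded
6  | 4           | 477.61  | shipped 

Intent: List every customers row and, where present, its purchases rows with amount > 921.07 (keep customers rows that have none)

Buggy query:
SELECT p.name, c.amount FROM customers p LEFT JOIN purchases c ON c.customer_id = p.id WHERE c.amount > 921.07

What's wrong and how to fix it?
Bug: A WHERE condition on the right-hand table after LEFT JOIN drops unmatched parents

Fix: Move the right-table condition into the ON clause so unmatched parents are kept

Corrected query:
SELECT p.name, c.amount FROM customers p LEFT JOIN purchases c ON c.customer_id = p.id AND c.amount > 921.07

Result:
name  | amount 
------+--------
Grace | NULL   
Frank | 1089.11
Dave  | 1075.62
Carol | NULL   
Eve   | 1227.31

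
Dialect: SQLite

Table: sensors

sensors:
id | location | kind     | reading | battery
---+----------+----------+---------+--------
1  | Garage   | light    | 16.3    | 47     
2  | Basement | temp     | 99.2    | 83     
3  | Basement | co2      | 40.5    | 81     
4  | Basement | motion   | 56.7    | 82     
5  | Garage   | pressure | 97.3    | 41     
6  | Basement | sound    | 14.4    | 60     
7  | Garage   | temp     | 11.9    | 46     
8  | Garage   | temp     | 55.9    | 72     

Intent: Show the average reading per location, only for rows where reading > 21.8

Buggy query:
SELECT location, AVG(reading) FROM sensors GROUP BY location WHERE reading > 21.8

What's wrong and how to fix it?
Bug: Row-level WHERE must come before GROUP BY in the clause order

Fix: Move the WHERE clause before GROUP BY

Corrected query:
SELECT location, AVG(reading) FROM sensors WHERE reading > 21.8 GROUP BY location

Result:
location | AVG(reading)
---------+-------------
Basement | 65.466667   
Garage   | 76.6        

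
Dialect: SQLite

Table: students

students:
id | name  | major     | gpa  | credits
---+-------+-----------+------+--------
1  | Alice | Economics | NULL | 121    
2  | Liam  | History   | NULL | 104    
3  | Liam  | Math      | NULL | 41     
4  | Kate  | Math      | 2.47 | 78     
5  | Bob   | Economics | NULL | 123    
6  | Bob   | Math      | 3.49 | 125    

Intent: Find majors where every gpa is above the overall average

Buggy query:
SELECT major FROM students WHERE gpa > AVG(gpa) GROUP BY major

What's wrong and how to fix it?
Bug: AVG() is an aggregate; it can't sit directly in WHERE

Fix: Compute the overall average in a scalar subquery and compare each group's MIN against it in HAVING

Corrected query:
SELECT major FROM students GROUP BY major HAVING MIN(gpa) > (SELECT AVG(gpa) FROM students)

Result:
(no rows)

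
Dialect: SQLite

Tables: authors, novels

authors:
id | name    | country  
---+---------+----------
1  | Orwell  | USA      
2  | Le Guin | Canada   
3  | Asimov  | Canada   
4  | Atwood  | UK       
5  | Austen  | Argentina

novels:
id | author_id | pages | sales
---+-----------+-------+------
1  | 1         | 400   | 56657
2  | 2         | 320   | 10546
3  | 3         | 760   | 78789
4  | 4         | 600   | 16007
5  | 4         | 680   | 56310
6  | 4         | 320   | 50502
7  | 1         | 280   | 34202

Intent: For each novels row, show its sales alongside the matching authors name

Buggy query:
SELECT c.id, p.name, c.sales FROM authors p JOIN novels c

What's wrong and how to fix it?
Bug: Missing join condition: each novels row is matched to all authors rows instead of just its own

Fix: Specify the join condition linking the foreign key to the parent id

Corrected query:
SELECT c.id, p.name, c.sales FROM authors p JOIN novels c ON c.author_id = p.id

Result:
id | name    | sales
---+---------+------
1  | Orwell  | 56657
2  | Le Guin | 10546
3  | Asimov  | 78789
4  | Atwood  | 16007
5  | Atwood  | 56310
6  | Atwood  | 50502
7  | Orwell  | 34202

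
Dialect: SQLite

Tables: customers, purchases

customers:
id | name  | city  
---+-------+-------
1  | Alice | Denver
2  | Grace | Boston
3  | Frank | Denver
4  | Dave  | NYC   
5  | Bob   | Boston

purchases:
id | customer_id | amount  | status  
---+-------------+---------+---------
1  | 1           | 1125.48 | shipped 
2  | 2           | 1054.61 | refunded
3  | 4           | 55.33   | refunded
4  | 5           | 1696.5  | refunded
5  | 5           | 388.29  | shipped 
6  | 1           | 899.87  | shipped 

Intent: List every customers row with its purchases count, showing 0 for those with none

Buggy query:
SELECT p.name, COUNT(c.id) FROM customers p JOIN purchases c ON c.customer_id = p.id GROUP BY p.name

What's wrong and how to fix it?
Bug: INNER JOIN drops customers rows that have no matching purchases rows

Fix: Switch to LEFT JOIN to retain unmatched parent rows

Corrected query:
SELECT p.name, COUNT(c.id) FROM customers p LEFT JOIN purchases c ON c.customer_id = p.id GROUP BY p.name

Result:
name  | COUNT(c.id)
------+------------
Alice | 2          
Bob   | 2          
Dave  | 1          
Frank | 0          
Grace | 1          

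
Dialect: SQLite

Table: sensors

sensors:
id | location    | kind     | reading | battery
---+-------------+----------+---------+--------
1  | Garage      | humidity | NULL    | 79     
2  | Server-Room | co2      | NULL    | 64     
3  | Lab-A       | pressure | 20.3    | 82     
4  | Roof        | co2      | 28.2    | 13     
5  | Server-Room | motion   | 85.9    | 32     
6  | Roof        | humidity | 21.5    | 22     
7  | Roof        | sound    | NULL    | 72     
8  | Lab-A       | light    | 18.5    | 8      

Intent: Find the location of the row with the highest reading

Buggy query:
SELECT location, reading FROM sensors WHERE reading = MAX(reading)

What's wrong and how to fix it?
Bug: WHERE is evaluated per row; an aggregate over the whole table isn't defined there

Fix: Use a subquery: WHERE reading = (SELECT MAX(reading) FROM sensors)

Corrected query:
SELECT location, reading FROM sensors WHERE reading = (SELECT MAX(reading) FROM sensors)

Result:
location    | reading
------------+--------
Server-Room | 85.9   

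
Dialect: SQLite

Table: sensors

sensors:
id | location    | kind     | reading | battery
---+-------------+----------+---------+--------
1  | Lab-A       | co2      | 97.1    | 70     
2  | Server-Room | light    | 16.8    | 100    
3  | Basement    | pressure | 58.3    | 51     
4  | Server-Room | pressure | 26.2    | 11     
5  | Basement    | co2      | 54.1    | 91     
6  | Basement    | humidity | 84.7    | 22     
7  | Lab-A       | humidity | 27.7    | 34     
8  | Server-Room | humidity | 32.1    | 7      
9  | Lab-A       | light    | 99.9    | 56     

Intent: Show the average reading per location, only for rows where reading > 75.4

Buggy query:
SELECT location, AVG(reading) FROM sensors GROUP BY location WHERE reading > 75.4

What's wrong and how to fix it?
Bug: WHERE cannot follow GROUP BY

Fix: Move the WHERE clause before GROUP BY

Corrected query:
SELECT location, AVG(reading) FROM sensors WHERE reading > 75.4 GROUP BY location

Result:
location | AVG(reading)
---------+-------------
Basement | 84.7        
Lab-A    | 98.5        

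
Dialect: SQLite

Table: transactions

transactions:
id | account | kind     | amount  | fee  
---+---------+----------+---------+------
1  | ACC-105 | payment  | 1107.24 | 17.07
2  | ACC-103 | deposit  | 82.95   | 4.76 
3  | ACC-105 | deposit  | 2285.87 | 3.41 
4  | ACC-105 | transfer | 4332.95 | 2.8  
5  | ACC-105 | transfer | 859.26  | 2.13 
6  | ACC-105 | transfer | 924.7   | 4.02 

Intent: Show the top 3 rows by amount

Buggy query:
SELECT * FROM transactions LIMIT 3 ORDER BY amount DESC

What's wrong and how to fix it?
Bug: LIMIT must come after ORDER BY

Fix: Swap the clauses: ORDER BY first, then LIMIT

Corrected query:
SELECT * FROM transactions ORDER BY amount DESC LIMIT 3

Result:
id | account | kind     | amount  | fee  
---+---------+----------+---------+------
4  | ACC-105 | transfer | 4332.95 | 2.8  
3  | ACC-105 | deposit  | 2285.87 | 3.41 
1  | ACC-105 | payment  | 1107.24 | 17.07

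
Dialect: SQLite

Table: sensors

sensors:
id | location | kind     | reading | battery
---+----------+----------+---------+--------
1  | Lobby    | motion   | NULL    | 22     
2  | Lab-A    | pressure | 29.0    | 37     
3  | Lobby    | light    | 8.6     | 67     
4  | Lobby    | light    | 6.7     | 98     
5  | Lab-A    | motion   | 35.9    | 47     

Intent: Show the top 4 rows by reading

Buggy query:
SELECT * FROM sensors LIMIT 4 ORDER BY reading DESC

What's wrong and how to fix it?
Bug: LIMIT must come after ORDER BY

Fix: Sort with ORDER BY, then apply LIMIT

Corrected query:
SELECT * FROM sensors ORDER BY reading DESC LIMIT 4

Result:
id | location | kind     | reading | battery
---+----------+----------+---------+--------
5  | Lab-A    | motion   | 35.9    | 47     
2  | Lab-A    | pressure | 29      | 37     
3  | Lobby    | light    | 8.6     | 67     
4  | Lobby    | light    | 6.7     | 98     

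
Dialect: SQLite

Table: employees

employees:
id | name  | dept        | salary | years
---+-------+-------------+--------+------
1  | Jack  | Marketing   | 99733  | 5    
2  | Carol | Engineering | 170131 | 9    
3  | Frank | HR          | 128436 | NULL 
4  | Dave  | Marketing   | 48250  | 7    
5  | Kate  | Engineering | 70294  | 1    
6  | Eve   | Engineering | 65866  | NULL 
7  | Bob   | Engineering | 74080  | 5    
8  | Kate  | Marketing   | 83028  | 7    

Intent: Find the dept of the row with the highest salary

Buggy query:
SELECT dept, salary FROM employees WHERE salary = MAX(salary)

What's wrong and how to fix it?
Bug: MAX(salary) is an aggregate and cannot be used directly in WHERE

Fix: Use a subquery: WHERE salary = (SELECT MAX(salary) FROM employees)

Corrected query:
SELECT dept, salary FROM employees WHERE salary = (SELECT MAX(salary) FROM employees)

Result:
dept        | salary
------------+-------
Engineering | 170131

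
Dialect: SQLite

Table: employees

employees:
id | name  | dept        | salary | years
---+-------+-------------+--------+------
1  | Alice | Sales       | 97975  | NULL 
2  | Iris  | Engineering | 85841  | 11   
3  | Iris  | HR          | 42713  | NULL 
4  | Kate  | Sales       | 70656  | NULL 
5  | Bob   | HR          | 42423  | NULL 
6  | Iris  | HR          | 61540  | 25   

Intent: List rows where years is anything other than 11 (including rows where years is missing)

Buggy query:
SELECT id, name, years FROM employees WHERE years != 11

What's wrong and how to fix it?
Bug: Inequality against NULL is unknown, not true; rows with NULL are dropped

Fix: Handle NULL separately with IS NULL alongside the inequality

Corrected query:
SELECT id, name, years FROM employees WHERE years != 11 OR years IS NULL

Result:
id | name  | years
---+-------+------
1  | Alice | NULL 
3  | Iris  | NULL 
4  | Kate  | NULL 
5  | Bob   | NULL 
6  | Iris  | 25   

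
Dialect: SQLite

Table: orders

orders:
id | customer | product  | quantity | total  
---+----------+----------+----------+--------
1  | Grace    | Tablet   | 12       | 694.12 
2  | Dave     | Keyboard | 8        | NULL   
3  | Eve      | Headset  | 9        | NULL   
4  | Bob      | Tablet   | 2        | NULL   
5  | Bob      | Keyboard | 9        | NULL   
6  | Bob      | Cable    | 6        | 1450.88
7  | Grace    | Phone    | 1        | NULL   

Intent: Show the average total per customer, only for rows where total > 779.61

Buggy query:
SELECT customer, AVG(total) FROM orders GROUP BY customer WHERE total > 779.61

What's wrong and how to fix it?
Bug: WHERE cannot follow GROUP BY

Fix: Place WHERE between FROM and GROUP BY

Corrected query:
SELECT customer, AVG(total) FROM orders WHERE total > 779.61 GROUP BY customer

Result:
customer | AVG(total)
---------+-----------
Bob      | 1450.88   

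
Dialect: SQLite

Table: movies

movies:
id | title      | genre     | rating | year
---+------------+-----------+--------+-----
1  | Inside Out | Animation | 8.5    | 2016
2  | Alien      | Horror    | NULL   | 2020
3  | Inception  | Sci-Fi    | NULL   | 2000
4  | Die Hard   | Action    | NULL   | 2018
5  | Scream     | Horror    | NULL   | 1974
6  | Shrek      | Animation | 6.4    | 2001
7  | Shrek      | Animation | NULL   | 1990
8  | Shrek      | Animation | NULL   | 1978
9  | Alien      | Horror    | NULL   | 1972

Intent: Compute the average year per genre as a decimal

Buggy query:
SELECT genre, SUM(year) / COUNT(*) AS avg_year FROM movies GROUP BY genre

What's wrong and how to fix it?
Bug: Both operands are integers, so '/' performs integer division and truncates

Fix: Cast one side to REAL so the division keeps the fractional part

Corrected query:
SELECT genre, SUM(year) * 1.0 / COUNT(*) AS avg_year FROM movies GROUP BY genre

Result:
genre     | avg_year   
----------+------------
Action    | 2018       
Animation | 1996.25    
Horror    | 1988.666667
Sci-Fi    | 2000       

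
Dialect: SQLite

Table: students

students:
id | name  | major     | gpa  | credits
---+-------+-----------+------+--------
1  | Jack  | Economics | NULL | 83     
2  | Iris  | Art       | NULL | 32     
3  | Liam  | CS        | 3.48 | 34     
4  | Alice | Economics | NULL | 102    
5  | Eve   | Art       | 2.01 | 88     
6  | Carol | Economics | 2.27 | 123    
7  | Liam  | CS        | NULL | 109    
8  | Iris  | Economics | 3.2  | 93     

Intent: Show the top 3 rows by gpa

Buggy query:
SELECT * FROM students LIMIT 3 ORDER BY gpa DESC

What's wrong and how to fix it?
Bug: LIMIT must come after ORDER BY

Fix: Sort with ORDER BY, then apply LIMIT

Corrected query:
SELECT * FROM students ORDER BY gpa DESC LIMIT 3

Result:
id | name  | major     | gpa  | credits
---+-------+-----------+------+--------
3  | Liam  | CS        | 3.48 | 34     
8  | Iris  | Economics | 3.2  | 93     
6  | Carol | Economics | 2.27 | 123    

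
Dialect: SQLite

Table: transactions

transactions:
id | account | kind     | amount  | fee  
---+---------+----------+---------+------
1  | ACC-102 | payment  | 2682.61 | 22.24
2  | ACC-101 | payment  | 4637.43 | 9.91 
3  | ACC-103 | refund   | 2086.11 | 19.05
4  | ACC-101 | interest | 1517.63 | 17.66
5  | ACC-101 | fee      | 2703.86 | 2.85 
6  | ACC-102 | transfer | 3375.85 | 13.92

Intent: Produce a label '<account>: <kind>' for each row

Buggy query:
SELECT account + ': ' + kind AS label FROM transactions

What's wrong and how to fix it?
Bug: SQLite uses || for string concatenation; + coerces text to numbers (yielding 0)

Fix: Use the || operator for string concatenation

Corrected query:
SELECT account || ': ' || kind AS label FROM transactions

Result:
label            
-----------------
ACC-102: payment 
ACC-101: payment 
ACC-103: refund  
ACC-101: interest
ACC-101: fee     
ACC-102: transfer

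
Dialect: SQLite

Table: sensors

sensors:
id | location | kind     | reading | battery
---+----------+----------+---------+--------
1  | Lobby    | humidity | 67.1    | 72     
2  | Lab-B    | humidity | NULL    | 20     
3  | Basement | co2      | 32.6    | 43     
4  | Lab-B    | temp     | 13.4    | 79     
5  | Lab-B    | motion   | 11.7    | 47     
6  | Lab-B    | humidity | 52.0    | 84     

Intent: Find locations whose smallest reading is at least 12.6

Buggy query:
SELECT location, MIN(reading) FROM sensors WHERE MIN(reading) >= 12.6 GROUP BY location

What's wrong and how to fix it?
Bug: Aggregates like MIN are computed per group after WHERE runs

Fix: Replace WHERE with HAVING after the GROUP BY

Corrected query:
SELECT location, MIN(reading) FROM sensors GROUP BY location HAVING MIN(reading) >= 12.6

Result:
location | MIN(reading)
---------+-------------
Basement | 32.6        
Lobby    | 67.1        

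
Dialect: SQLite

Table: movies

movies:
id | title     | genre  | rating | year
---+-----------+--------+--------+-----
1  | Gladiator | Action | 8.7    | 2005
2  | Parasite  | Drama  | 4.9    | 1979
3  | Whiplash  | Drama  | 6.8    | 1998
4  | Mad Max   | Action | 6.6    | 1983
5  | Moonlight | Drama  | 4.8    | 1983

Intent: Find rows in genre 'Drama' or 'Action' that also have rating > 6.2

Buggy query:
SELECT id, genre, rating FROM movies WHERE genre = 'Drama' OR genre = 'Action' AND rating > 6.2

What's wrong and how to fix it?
Bug: AND binds tighter than OR, so this parses as genre = 'Drama' OR (genre = 'Action' AND rating > 6.2)

Fix: Add parentheses around the OR so the AND applies to both alternatives

Corrected query:
SELECT id, genre, rating FROM movies WHERE (genre = 'Drama' OR genre = 'Action') AND rating > 6.2

Result:
id | genre  | rating
---+--------+-------
1  | Action | 8.7   
3  | Drama  | 6.8   
4  | Action | 6.6   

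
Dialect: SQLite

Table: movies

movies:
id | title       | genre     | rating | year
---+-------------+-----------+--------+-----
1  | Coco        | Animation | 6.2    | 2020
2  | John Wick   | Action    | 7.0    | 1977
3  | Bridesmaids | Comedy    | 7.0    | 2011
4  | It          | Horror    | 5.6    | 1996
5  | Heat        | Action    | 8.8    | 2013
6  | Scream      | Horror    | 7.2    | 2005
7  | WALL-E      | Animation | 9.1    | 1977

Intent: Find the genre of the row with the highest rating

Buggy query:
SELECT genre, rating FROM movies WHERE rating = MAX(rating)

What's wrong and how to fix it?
Bug: WHERE is evaluated per row; an aggregate over the whole table isn't defined there

Fix: Use a subquery: WHERE rating = (SELECT MAX(rating) FROM movies)

Corrected query:
SELECT genre, rating FROM movies WHERE rating = (SELECT MAX(rating) FROM movies)

Result:
genre     | rating
----------+-------
Animation | 9.1   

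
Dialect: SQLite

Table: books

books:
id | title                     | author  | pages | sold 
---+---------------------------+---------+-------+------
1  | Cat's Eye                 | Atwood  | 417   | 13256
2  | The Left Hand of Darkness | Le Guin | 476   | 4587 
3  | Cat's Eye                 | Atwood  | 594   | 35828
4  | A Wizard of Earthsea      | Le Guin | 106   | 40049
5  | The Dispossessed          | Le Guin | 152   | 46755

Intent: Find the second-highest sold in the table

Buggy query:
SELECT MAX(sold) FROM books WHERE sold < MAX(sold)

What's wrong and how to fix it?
Bug: The inner MAX is an aggregate inside WHERE, which is not allowed

Fix: Put the inner MAX in a scalar subquery

Corrected query:
SELECT MAX(sold) FROM books WHERE sold < (SELECT MAX(sold) FROM books)

Result:
MAX(sold)
---------
40049    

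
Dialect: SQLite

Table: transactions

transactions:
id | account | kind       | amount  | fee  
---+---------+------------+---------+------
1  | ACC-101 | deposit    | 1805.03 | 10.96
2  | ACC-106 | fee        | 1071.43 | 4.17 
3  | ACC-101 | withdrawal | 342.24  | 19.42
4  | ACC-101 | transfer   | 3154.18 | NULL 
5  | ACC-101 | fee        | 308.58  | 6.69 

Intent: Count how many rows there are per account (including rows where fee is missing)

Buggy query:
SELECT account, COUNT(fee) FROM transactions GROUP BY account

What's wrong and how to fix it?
Bug: COUNT(fee) skips NULLs, so groups with missing fee are undercounted

Fix: Replace COUNT(fee) with COUNT(*)

Corrected query:
SELECT account, COUNT(*) FROM transactions GROUP BY account

Result:
account | COUNT(*)
--------+---------
ACC-101 | 4       
ACC-106 | 1       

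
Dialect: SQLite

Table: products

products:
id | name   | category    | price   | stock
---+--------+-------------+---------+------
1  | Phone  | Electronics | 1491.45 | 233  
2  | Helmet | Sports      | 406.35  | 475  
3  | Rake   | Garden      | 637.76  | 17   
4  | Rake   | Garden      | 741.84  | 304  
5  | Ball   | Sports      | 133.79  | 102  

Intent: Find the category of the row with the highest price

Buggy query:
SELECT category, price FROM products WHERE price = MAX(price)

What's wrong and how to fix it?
Bug: WHERE is evaluated per row; an aggregate over the whole table isn't defined there

Fix: Use a subquery: WHERE price = (SELECT MAX(price) FROM products)

Corrected query:
SELECT category, price FROM products WHERE price = (SELECT MAX(price) FROM products)

Result:
category    | price  
------------+--------
Electronics | 1491.45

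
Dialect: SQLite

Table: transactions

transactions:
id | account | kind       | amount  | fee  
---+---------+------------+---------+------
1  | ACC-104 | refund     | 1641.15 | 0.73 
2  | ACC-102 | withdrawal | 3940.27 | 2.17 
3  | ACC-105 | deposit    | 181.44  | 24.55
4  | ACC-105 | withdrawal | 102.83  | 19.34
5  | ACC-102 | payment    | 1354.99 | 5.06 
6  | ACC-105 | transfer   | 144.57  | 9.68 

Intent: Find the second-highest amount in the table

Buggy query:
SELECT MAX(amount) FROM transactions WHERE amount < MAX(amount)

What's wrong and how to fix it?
Bug: MAX(amount) on the right of the comparison is an aggregate-in-WHERE error

Fix: Compute the overall MAX in a subquery, then take MAX of rows below it

Corrected query:
SELECT MAX(amount) FROM transactions WHERE amount < (SELECT MAX(amount) FROM transactions)

Result:
MAX(amount)
-----------
1641.15    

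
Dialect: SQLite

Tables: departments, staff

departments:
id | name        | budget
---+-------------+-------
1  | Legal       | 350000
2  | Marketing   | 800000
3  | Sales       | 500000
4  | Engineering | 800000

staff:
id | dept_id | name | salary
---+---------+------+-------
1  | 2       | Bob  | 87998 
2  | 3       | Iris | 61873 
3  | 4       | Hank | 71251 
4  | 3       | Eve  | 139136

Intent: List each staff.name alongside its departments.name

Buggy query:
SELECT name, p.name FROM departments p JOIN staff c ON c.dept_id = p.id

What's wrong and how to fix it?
Bug: 'name' exists in both joined tables, so the database can't tell which one is meant

Fix: Qualify the column with its table alias (c.name)

Corrected query:
SELECT c.name, p.name FROM departments p JOIN staff c ON c.dept_id = p.id

Result:
name | name       
-----+------------
Bob  | Marketing  
Iris | Sales      
Hank | Engineering
Eve  | Sales      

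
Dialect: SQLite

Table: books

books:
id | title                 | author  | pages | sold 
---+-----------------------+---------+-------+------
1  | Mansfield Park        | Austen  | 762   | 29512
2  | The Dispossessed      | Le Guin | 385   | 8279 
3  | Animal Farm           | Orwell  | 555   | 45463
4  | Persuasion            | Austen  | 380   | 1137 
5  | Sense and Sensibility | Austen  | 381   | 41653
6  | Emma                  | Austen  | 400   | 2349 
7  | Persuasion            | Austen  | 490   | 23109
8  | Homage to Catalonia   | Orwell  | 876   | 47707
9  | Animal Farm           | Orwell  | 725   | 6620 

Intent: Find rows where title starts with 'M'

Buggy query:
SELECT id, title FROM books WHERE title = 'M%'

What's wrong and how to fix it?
Bug: '=' compares the literal string including the % character; pattern matching needs LIKE

Fix: Replace '=' with LIKE so 'M%' is treated as a pattern

Corrected query:
SELECT id, title FROM books WHERE title LIKE 'M%'

Result:
id | title         
---+---------------
1  | Mansfield Park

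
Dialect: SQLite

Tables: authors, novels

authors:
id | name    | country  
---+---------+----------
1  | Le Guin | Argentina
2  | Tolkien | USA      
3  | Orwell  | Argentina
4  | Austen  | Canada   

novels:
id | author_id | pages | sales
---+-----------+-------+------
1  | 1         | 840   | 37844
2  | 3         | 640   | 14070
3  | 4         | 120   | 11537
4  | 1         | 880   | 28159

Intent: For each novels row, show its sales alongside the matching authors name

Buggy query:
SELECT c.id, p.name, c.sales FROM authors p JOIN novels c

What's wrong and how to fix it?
Bug: JOIN with no ON clause produces a cartesian product; every novels row pairs with every authors row

Fix: Specify the join condition linking the foreign key to the parent id

Corrected query:
SELECT c.id, p.name, c.sales FROM authors p JOIN novels c ON c.author_id = p.id

Result:
id | name    | sales
---+---------+------
1  | Le Guin | 37844
2  | Orwell  | 14070
3  | Austen  | 11537
4  | Le Guin | 28159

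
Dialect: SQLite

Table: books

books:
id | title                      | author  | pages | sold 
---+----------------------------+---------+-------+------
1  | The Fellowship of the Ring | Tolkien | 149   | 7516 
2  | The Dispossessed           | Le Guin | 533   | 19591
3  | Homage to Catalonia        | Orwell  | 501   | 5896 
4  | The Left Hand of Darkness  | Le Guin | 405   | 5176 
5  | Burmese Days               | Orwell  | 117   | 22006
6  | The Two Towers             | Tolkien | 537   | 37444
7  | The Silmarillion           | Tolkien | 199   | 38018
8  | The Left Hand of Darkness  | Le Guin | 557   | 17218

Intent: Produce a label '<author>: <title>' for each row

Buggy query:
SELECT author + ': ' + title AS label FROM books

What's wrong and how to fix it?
Bug: '+' is numeric addition; on text columns SQLite converts them to 0 instead of concatenating

Fix: Use the || operator for string concatenation

Corrected query:
SELECT author || ': ' || title AS label FROM books

Result:
label                              
-----------------------------------
Tolkien: The Fellowship of the Ring
Le Guin: The Dispossessed          
Orwell: Homage to Catalonia        
Le Guin: The Left Hand of Darkness 
Orwell: Burmese Days               
Tolkien: The Two Towers            
Tolkien: The Silmarillion          
Le Guin: The Left Hand of Darkness 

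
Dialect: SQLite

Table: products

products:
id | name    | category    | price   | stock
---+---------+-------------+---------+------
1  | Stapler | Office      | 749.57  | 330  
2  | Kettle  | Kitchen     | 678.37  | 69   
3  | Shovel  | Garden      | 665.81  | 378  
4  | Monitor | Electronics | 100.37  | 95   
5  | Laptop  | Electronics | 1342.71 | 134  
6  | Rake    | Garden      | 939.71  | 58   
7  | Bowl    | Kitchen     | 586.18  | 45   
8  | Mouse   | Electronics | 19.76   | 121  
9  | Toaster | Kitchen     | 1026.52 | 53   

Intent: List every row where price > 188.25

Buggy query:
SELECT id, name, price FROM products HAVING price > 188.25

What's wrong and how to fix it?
Bug: HAVING filters the output of aggregation, but this query has no GROUP BY and no aggregate functions, so SQLite rejects it (HAVING clause on a non-aggregate query); the condition here is per row

Fix: Use WHERE for row-level filtering

Corrected query:
SELECT id, name, price FROM products WHERE price > 188.25

Result:
id | name    | price  
---+---------+--------
1  | Stapler | 749.57 
2  | Kettle  | 678.37 
3  | Shovel  | 665.81 
5  | Laptop  | 1342.71
6  | Rake    | 939.71 
7  | Bowl    | 586.18 
9  | Toaster | 1026.52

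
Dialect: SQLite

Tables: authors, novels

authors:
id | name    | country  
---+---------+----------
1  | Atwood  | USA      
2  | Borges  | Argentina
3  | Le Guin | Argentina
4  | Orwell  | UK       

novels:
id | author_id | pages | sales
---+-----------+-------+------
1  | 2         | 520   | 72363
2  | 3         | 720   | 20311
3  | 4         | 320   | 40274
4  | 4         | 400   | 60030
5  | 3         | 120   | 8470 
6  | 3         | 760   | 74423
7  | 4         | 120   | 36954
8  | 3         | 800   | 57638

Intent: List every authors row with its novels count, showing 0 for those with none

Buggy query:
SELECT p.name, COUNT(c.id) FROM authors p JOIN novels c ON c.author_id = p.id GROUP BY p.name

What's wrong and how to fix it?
Bug: INNER JOIN drops authors rows that have no matching novels rows

Fix: Switch to LEFT JOIN to retain unmatched parent rows

Corrected query:
SELECT p.name, COUNT(c.id) FROM authors p LEFT JOIN novels c ON c.author_id = p.id GROUP BY p.name

Result:
name    | COUNT(c.id)
--------+------------
Atwood  | 0          
Borges  | 1          
Le Guin | 4          
Orwell  | 3          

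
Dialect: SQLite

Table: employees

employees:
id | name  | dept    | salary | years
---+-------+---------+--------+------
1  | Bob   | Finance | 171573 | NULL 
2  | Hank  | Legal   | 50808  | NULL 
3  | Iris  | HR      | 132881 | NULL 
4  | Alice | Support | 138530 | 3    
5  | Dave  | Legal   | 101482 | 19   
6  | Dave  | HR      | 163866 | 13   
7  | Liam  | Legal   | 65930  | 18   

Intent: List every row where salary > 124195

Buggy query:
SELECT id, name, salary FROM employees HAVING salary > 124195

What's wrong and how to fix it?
Bug: HAVING filters the output of aggregation, but this query has no GROUP BY and no aggregate functions, so SQLite rejects it (HAVING clause on a non-aggregate query); the condition here is per row

Fix: Use WHERE for row-level filtering

Corrected query:
SELECT id, name, salary FROM employees WHERE salary > 124195

Result:
id | name  | salary
---+-------+-------
1  | Bob   | 171573
3  | Iris  | 132881
4  | Alice | 138530
6  | Dave  | 163866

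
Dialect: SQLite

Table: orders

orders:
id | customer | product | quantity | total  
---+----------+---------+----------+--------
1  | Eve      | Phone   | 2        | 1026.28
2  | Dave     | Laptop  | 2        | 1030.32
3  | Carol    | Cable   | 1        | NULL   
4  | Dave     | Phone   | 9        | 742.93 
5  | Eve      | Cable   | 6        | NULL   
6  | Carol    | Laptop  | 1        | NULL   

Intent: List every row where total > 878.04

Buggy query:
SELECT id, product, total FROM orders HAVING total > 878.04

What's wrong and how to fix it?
Bug: This is a non-aggregate query (no GROUP BY, no aggregates), so in SQLite the HAVING clause is invalid here; a row-level condition belongs in WHERE

Fix: Use WHERE for row-level filtering

Corrected query:
SELECT id, product, total FROM orders WHERE total > 878.04

Result:
id | product | total  
---+---------+--------
1  | Phone   | 1026.28
2  | Laptop  | 1030.32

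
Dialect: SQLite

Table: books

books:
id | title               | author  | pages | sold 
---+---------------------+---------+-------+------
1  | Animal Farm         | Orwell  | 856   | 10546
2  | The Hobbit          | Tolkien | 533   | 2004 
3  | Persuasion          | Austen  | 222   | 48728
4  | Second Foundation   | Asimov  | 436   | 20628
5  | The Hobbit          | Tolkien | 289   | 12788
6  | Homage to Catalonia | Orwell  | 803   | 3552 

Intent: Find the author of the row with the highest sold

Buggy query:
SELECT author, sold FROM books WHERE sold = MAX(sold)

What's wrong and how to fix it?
Bug: MAX(sold) is an aggregate and cannot be used directly in WHERE

Fix: Use a subquery: WHERE sold = (SELECT MAX(sold) FROM books)

Corrected query:
SELECT author, sold FROM books WHERE sold = (SELECT MAX(sold) FROM books)

Result:
author | sold 
-------+------
Austen | 48728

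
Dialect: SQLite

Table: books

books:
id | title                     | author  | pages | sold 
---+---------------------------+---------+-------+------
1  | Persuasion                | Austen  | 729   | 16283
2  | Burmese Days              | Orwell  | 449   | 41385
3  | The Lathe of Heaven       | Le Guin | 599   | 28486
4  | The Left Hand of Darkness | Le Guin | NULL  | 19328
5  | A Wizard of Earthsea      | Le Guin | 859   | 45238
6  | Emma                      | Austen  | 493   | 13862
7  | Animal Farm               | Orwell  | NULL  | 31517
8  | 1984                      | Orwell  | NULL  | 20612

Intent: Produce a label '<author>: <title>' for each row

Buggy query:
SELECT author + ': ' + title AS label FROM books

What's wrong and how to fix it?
Bug: SQLite uses || for string concatenation; + coerces text to numbers (yielding 0)

Fix: Use the || operator for string concatenation

Corrected query:
SELECT author || ': ' || title AS label FROM books

Result:
label                             
----------------------------------
Austen: Persuasion                
Orwell: Burmese Days              
Le Guin: The Lathe of Heaven      
Le Guin: The Left Hand of Darkness
Le Guin: A Wizard of Earthsea     
Austen: Emma                      
Orwell: Animal Farm               
Orwell: 1984                      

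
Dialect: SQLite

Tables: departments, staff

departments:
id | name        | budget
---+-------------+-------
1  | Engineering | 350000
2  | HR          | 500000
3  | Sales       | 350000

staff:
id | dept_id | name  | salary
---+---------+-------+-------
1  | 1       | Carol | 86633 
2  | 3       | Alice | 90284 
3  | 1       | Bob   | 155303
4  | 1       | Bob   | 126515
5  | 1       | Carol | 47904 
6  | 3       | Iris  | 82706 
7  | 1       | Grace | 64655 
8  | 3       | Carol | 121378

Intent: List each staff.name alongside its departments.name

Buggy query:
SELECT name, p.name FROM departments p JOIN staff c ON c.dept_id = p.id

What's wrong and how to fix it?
Bug: Both tables have a 'name' column; the unqualified reference is ambiguous

Fix: Prefix ambiguous columns with the table alias

Corrected query:
SELECT c.name, p.name FROM departments p JOIN staff c ON c.dept_id = p.id

Result:
name  | name       
------+------------
Carol | Engineering
Alice | Sales      
Bob   | Engineering
Bob   | Engineering
Carol | Engineering
Iris  | Sales      
Grace | Engineering
Carol | Sales      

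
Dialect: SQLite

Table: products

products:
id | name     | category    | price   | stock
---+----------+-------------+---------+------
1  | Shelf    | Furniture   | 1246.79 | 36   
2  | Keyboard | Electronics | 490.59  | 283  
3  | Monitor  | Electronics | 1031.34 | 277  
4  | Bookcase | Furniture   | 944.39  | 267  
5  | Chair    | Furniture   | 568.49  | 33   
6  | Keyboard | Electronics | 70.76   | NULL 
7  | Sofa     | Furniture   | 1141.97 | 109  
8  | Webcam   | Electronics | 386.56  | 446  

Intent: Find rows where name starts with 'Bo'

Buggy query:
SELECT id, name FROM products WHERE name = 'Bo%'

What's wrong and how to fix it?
Bug: Wildcards only work with LIKE; '=' treats '%' as a literal character

Fix: Replace '=' with LIKE so 'Bo%' is treated as a pattern

Corrected query:
SELECT id, name FROM products WHERE name LIKE 'Bo%'

Result:
id | name    
---+---------
4  | Bookcase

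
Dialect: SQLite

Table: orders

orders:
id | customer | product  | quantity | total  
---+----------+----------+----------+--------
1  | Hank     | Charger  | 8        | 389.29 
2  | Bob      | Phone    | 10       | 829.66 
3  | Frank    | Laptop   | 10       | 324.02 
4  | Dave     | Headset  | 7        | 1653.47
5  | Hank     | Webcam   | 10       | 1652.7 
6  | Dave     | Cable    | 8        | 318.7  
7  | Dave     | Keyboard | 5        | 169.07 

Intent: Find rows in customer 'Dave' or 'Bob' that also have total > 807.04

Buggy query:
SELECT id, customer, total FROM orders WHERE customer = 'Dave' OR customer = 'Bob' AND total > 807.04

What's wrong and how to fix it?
Bug: AND binds tighter than OR, so this parses as customer = 'Dave' OR (customer = 'Bob' AND total > 807.04)

Fix: Group the OR with parentheses (or use IN), then AND the threshold

Corrected query:
SELECT id, customer, total FROM orders WHERE (customer = 'Dave' OR customer = 'Bob') AND total > 807.04

Result:
id | customer | total  
---+----------+--------
2  | Bob      | 829.66 
4  | Dave     | 1653.47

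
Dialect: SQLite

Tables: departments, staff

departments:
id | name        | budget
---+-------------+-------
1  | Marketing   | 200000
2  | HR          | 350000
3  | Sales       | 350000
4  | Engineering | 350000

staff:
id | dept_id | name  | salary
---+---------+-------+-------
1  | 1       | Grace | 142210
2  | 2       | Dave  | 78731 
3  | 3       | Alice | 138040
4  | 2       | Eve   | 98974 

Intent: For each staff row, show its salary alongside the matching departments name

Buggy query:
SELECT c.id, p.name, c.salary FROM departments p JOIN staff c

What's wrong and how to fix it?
Bug: Missing join condition: each staff row is matched to all departments rows instead of just its own

Fix: Add ON c.dept_id = p.id to the JOIN

Corrected query:
SELECT c.id, p.name, c.salary FROM departments p JOIN staff c ON c.dept_id = p.id

Result:
id | name      | salary
---+-----------+-------
1  | Marketing | 142210
2  | HR        | 78731 
3  | Sales     | 138040
4  | HR        | 98974 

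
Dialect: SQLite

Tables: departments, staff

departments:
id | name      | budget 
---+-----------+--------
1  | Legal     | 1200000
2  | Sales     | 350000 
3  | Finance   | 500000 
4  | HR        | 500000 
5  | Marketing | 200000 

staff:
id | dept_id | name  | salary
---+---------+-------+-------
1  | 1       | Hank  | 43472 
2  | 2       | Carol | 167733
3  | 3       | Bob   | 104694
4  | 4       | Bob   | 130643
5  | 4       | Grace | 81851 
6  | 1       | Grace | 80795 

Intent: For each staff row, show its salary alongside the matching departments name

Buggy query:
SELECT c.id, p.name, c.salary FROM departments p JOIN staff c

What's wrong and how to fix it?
Bug: JOIN with no ON clause produces a cartesian product; every staff row pairs with every departments row

Fix: Add ON c.dept_id = p.id to the JOIN

Corrected query:
SELECT c.id, p.name, c.salary FROM departments p JOIN staff c ON c.dept_id = p.id

Result:
id | name    | salary
---+---------+-------
1  | Legal   | 43472 
2  | Sales   | 167733
3  | Finance | 104694
4  | HR      | 130643
5  | HR      | 81851 
6  | Legal   | 80795 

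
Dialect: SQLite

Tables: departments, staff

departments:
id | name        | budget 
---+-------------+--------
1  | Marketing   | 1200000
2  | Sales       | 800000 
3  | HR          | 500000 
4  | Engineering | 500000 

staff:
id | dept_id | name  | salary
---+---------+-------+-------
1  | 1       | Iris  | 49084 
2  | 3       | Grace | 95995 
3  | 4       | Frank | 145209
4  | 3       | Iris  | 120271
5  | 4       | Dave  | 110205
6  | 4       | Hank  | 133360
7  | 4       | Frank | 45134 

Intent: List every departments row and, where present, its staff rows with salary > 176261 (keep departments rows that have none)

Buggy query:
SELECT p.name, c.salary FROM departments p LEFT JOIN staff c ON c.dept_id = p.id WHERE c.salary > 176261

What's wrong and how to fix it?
Bug: A WHERE condition on the right-hand table after LEFT JOIN drops unmatched parents

Fix: Move the right-table condition into the ON clause so unmatched parents are kept

Corrected query:
SELECT p.name, c.salary FROM departments p LEFT JOIN staff c ON c.dept_id = p.id AND c.salary > 176261

Result:
name        | salary
------------+-------
Marketing   | NULL  
Sales       | NULL  
HR          | NULL  
Engineering | NULL  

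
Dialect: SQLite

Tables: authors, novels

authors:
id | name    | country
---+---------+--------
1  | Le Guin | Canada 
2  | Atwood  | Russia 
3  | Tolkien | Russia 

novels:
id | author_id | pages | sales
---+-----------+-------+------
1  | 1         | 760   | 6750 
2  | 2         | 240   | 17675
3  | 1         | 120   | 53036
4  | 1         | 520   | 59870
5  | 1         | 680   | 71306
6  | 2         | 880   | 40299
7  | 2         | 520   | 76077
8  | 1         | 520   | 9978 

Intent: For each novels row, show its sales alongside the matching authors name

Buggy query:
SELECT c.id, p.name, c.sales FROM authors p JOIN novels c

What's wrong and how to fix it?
Bug: Missing join condition: each novels row is matched to all authors rows instead of just its own

Fix: Specify the join condition linking the foreign key to the parent id

Corrected query:
SELECT c.id, p.name, c.sales FROM authors p JOIN novels c ON c.author_id = p.id

Result:
id | name    | sales
---+---------+------
1  | Le Guin | 6750 
2  | Atwood  | 17675
3  | Le Guin | 53036
4  | Le Guin | 59870
5  | Le Guin | 71306
6  | Atwood  | 40299
7  | Atwood  | 76077
8  | Le Guin | 9978 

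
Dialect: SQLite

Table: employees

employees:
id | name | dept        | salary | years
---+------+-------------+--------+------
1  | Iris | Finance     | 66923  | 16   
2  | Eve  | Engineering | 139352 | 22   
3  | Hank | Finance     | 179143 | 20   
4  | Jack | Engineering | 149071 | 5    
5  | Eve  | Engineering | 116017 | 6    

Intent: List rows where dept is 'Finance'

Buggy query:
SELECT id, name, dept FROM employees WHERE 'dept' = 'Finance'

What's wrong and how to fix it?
Bug: 'dept' in single quotes is a string literal, not the column; the comparison is literal-vs-literal and never true

Fix: Remove the quotes around the column name (or use double quotes for an identifier)

Corrected query:
SELECT id, name, dept FROM employees WHERE dept = 'Finance'

Result:
id | name | dept   
---+------+--------
1  | Iris | Finance
3  | Hank | Finance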